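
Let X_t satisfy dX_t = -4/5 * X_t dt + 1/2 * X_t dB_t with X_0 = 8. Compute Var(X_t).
Var(X_t) = (64*exp(t/4) - 64)*exp(-8*t/5)

For GBM dX = mu X dt + sigma X dB with X_0 = x_0, apply Itô to Y = log X: dY = (mu - sigma^2/2) dt + sigma dB, so Y_t = log(x_0) + (mu - sigma^2/2) t + sigma B_t and hence X_t = x_0 * exp((mu - sigma^2/2) t + sigma B_t).
With mu = -4/5, sigma = 1/2, x_0 = 8, this gives:
  X_t = 8 * exp((-37/40) * t + (1/2) * B_t).
Since sigma*B_t ~ Normal(0, sigma^2 t), E[exp(sigma*B_t)] = exp(sigma^2 t / 2); so E[X_t] = x_0 * exp((mu - sigma^2/2) t) * exp(sigma^2 t / 2) = x_0 * exp(mu t) = 8*exp(-4*t/5).
Var(X_t) = E[X_t^2] - (E[X_t])^2 = x_0^2 * exp(2 mu t) * (exp(sigma^2 t) - 1) = (64*exp(t/4) - 64)*exp(-8*t/5).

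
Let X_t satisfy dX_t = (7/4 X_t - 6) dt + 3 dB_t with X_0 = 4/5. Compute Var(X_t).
Var(X_t) = 18*exp(7*t/2)/7 - 18/7

The variance V(t) = Var(X_t) satisfies V'(t) = 2 a V(t) + c^2 with V(0) = 0 (drift coefficient is linear in X, diffusion is constant). With a = 7/4, c = 3, the solution is
  V(t) = (c^2 / (2 a)) * (exp(2 a t) - 1)
       = (3^2 / (2*(7/4))) * (exp((7/2) t) - 1)
       = 18*exp(7*t/2)/7 - 18/7.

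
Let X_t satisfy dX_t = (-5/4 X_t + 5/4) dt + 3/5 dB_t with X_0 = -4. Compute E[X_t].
E[X_t] = 1 - 5*exp(-5*t/4)

Taking expectations and using E[dB_t] = 0, the mean m(t) = E[X_t] satisfies the ODE m'(t) = a m(t) + b with m(0) = x_0. With a = -5/4, b = 5/4, x_0 = -4, the solution is
  m(t) = x_0 * exp(a t) + (b/a) * (exp(a t) - 1)
       = (-4) * exp((-5/4) t) + ((5/4)/(-5/4)) * (exp((-5/4) t) - 1)
       = 1 - 5*exp(-5*t/4).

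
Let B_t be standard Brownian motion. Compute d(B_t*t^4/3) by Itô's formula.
d(B_t*t^4/3) = (4*B_t*t^3/3) dt + (t^4/3) dB_t

Itô's formula for f(t, x): d f(t, B_t) = (f_t + (1/2) f_xx) dt + f_x dB_t. Compute partials of f(t, x) = t^4*x/3:
  f_t(t,x)  = 4*t^3*x/3
  f_x(t,x)  = t^4/3
  f_xx(t,x) = 0
Assemble drift = f_t + (1/2) f_xx = 4*t^3*x/3 and diffusion = f_x = t^4/3. Substituting x = B_t:
  d(B_t*t^4/3) = (4*B_t*t^3/3) dt + (t^4/3) dB_t.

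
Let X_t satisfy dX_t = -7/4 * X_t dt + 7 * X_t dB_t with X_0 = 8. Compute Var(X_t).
Var(X_t) = (64*exp(49*t) - 64)*exp(-7*t/2)

For GBM dX = mu X dt + sigma X dB with X_0 = x_0, apply Itô to Y = log X: dY = (mu - sigma^2/2) dt + sigma dB, so Y_t = log(x_0) + (mu - sigma^2/2) t + sigma B_t and hence X_t = x_0 * exp((mu - sigma^2/2) t + sigma B_t).
With mu = -7/4, sigma = 7, x_0 = 8, this gives:
  X_t = 8 * exp((-105/4) * t + (7) * B_t).
Since sigma*B_t ~ Normal(0, sigma^2 t), E[exp(sigma*B_t)] = exp(sigma^2 t / 2); so E[X_t] = x_0 * exp((mu - sigma^2/2) t) * exp(sigma^2 t / 2) = x_0 * exp(mu t) = 8*exp(-7*t/4).
Var(X_t) = E[X_t^2] - (E[X_t])^2 = x_0^2 * exp(2 mu t) * (exp(sigma^2 t) - 1) = (64*exp(49*t) - 64)*exp(-7*t/2).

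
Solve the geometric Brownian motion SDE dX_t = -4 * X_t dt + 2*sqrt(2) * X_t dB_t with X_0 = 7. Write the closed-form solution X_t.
X_t = 7 * exp((-8) * t + (2*sqrt(2)) * B_t)

For GBM dX = mu X dt + sigma X dB with X_0 = x_0, apply Itô to Y = log X: dY = (mu - sigma^2/2) dt + sigma dB, so Y_t = log(x_0) + (mu - sigma^2/2) t + sigma B_t and hence X_t = x_0 * exp((mu - sigma^2/2) t + sigma B_t).
With mu = -4, sigma = 2*sqrt(2), x_0 = 7, this gives:
  X_t = 7 * exp((-8) * t + (2*sqrt(2)) * B_t).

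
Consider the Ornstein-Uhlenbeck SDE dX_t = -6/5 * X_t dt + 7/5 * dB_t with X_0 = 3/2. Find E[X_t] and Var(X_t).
E[X_t] = 3*exp(-6*t/5)/2; Var(X_t) = 49/60 - 49*exp(-12*t/5)/60

The OU SDE dX = -theta X dt + sigma dB admits the integrating factor exp(theta t): d(exp(theta t) X_t) = sigma exp(theta t) dB_t. Integrating from 0 to t:
  X_t = x_0 * exp(-theta t) + sigma * int_0^t exp(-theta (t-s)) dB_s.
The Itô integral has mean 0 and (by the Itô isometry) variance sigma^2 * int_0^t exp(-2 theta (t - s)) ds = sigma^2 * (1 - exp(-2 theta t)) / (2 theta).
With theta = 6/5, sigma = 7/5, x_0 = 3/2:
  E[X_t] = 3/2 * exp(-6/5 t) = 3*exp(-6*t/5)/2
  Var(X_t) = (7/5)^2 * (1 - exp(-2*6/5 t)) / (2 * 6/5) = 49/60 - 49*exp(-12*t/5)/60.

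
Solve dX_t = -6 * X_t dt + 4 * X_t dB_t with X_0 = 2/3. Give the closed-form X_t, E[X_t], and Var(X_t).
X_t = 2/3 * exp((-14) t + (4) B_t); E[X_t] = 2*exp(-6*t)/3; Var(X_t) = (4*exp(16*t) - 4)*exp(-12*t)/9

For GBM dX = mu X dt + sigma X dB with X_0 = x_0, apply Itô to Y = log X: dY = (mu - sigma^2/2) dt + sigma dB, so Y_t = log(x_0) + (mu - sigma^2/2) t + sigma B_t and hence X_t = x_0 * exp((mu - sigma^2/2) t + sigma B_t).
With mu = -6, sigma = 4, x_0 = 2/3, this gives:
  X_t = 2/3 * exp((-14) * t + (4) * B_t).
Since sigma*B_t ~ Normal(0, sigma^2 t), E[exp(sigma*B_t)] = exp(sigma^2 t / 2); so E[X_t] = x_0 * exp((mu - sigma^2/2) t) * exp(sigma^2 t / 2) = x_0 * exp(mu t) = 2*exp(-6*t)/3.
Var(X_t) = E[X_t^2] - (E[X_t])^2 = x_0^2 * exp(2 mu t) * (exp(sigma^2 t) - 1) = (4*exp(16*t) - 4)*exp(-12*t)/9.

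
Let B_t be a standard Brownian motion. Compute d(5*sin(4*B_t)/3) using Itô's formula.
d(5*sin(4*B_t)/3) = (-40*sin(4*B_t)/3) dt + (20*cos(4*B_t)/3) dB_t

Itô's formula for f(B_t) gives d f(B_t) = f'(B_t) dB_t + (1/2) f''(B_t) dt. Compute derivatives of f(x) = 5*sin(4*x)/3:
  f'(x)  = 20*cos(4*x)/3
  f''(x) = -80*sin(4*x)/3
Substitute x = B_t and multiply the f'' term by 1/2:
  drift     = (1/2) * (-80*sin(4*x)/3) evaluated at B_t = -40*sin(4*B_t)/3
  diffusion = (20*cos(4*x)/3) evaluated at B_t = 20*cos(4*B_t)/3
Therefore d(5*sin(4*B_t)/3) = (-40*sin(4*B_t)/3) dt + (20*cos(4*B_t)/3) dB_t.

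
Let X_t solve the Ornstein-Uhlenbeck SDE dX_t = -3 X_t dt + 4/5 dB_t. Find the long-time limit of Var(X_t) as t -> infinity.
lim Var(X_t) = 8/75

The OU SDE dX = -theta X dt + sigma dB admits the integrating factor exp(theta t): d(exp(theta t) X_t) = sigma exp(theta t) dB_t. Integrating from 0 to t gives X_t = x_0 * exp(-theta t) + sigma * int_0^t exp(-theta (t-s)) dB_s for any initial x_0. The Itô integral has variance (by the Itô isometry) sigma^2 * int_0^t exp(-2 theta (t - s)) ds = sigma^2 * (1 - exp(-2 theta t)) / (2 theta), independent of x_0.
With theta = 3, sigma = 4/5:
  Var(X_t) = (4/5)^2 * (1 - exp(-2*3 t)) / (2 * 3) = 8/75 - 8*exp(-6*t)/75.
As t -> infinity, exp(-2*3 t) -> 0, so the stationary variance is sigma^2 / (2 theta) = 8/75.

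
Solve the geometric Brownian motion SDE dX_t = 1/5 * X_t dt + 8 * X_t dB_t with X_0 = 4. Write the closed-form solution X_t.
X_t = 4 * exp((-159/5) * t + (8) * B_t)

For GBM dX = mu X dt + sigma X dB with X_0 = x_0, apply Itô to Y = log X: dY = (mu - sigma^2/2) dt + sigma dB, so Y_t = log(x_0) + (mu - sigma^2/2) t + sigma B_t and hence X_t = x_0 * exp((mu - sigma^2/2) t + sigma B_t).
With mu = 1/5, sigma = 8, x_0 = 4, this gives:
  X_t = 4 * exp((-159/5) * t + (8) * B_t).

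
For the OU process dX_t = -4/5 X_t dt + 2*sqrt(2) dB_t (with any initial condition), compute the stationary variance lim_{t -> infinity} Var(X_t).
lim Var(X_t) = 5

The OU SDE dX = -theta X dt + sigma dB admits the integrating factor exp(theta t): d(exp(theta t) X_t) = sigma exp(theta t) dB_t. Integrating from 0 to t gives X_t = x_0 * exp(-theta t) + sigma * int_0^t exp(-theta (t-s)) dB_s for any initial x_0. The Itô integral has variance (by the Itô isometry) sigma^2 * int_0^t exp(-2 theta (t - s)) ds = sigma^2 * (1 - exp(-2 theta t)) / (2 theta), independent of x_0.
With theta = 4/5, sigma = 2*sqrt(2):
  Var(X_t) = (2*sqrt(2))^2 * (1 - exp(-2*4/5 t)) / (2 * 4/5) = 5 - 5*exp(-8*t/5).
As t -> infinity, exp(-2*4/5 t) -> 0, so the stationary variance is sigma^2 / (2 theta) = 5.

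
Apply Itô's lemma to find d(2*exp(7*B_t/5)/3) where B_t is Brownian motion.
d(2*exp(7*B_t/5)/3) = (49*exp(7*B_t/5)/75) dt + (14*exp(7*B_t/5)/15) dB_t

Itô's formula for f(B_t) gives d f(B_t) = f'(B_t) dB_t + (1/2) f''(B_t) dt. Compute derivatives of f(x) = 2*exp(7*x/5)/3:
  f'(x)  = 14*exp(7*x/5)/15
  f''(x) = 98*exp(7*x/5)/75
Substitute x = B_t and multiply the f'' term by 1/2:
  drift     = (1/2) * (98*exp(7*x/5)/75) evaluated at B_t = 49*exp(7*B_t/5)/75
  diffusion = (14*exp(7*x/5)/15) evaluated at B_t = 14*exp(7*B_t/5)/15
Therefore d(2*exp(7*B_t/5)/3) = (49*exp(7*B_t/5)/75) dt + (14*exp(7*B_t/5)/15) dB_t.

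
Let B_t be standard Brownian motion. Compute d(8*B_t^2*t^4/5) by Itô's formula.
d(8*B_t^2*t^4/5) = (8*t^3*(4*B_t^2 + t)/5) dt + (16*B_t*t^4/5) dB_t

Itô's formula for f(t, x): d f(t, B_t) = (f_t + (1/2) f_xx) dt + f_x dB_t. Compute partials of f(t, x) = 8*t^4*x^2/5:
  f_t(t,x)  = 32*t^3*x^2/5
  f_x(t,x)  = 16*t^4*x/5
  f_xx(t,x) = 16*t^4/5
Assemble drift = f_t + (1/2) f_xx = 8*t^3*(t + 4*x^2)/5 and diffusion = f_x = 16*t^4*x/5. Substituting x = B_t:
  d(8*B_t^2*t^4/5) = (8*t^3*(4*B_t^2 + t)/5) dt + (16*B_t*t^4/5) dB_t.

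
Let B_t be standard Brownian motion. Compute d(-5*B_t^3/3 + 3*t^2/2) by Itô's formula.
d(-5*B_t^3/3 + 3*t^2/2) = (-5*B_t + 3*t) dt + (-5*B_t^2) dB_t

Itô's formula for f(t, x): d f(t, B_t) = (f_t + (1/2) f_xx) dt + f_x dB_t. Compute partials of f(t, x) = 3*t^2/2 - 5*x^3/3:
  f_t(t,x)  = 3*t
  f_x(t,x)  = -5*x^2
  f_xx(t,x) = -10*x
Assemble drift = f_t + (1/2) f_xx = 3*t - 5*x and diffusion = f_x = -5*x^2. Substituting x = B_t:
  d(-5*B_t^3/3 + 3*t^2/2) = (-5*B_t + 3*t) dt + (-5*B_t^2) dB_t.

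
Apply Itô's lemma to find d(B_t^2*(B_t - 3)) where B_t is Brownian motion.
d(B_t^2*(B_t - 3)) = (3*B_t - 3) dt + (3*B_t*(B_t - 2)) dB_t

Itô's formula for f(B_t) gives d f(B_t) = f'(B_t) dB_t + (1/2) f''(B_t) dt. Compute derivatives of f(x) = x^2*(x - 3):
  f'(x)  = 3*x*(x - 2)
  f''(x) = 6*x - 6
Substitute x = B_t and multiply the f'' term by 1/2:
  drift     = (1/2) * (6*x - 6) evaluated at B_t = 3*B_t - 3
  diffusion = (3*x*(x - 2)) evaluated at B_t = 3*B_t*(B_t - 2)
Therefore d(B_t^2*(B_t - 3)) = (3*B_t - 3) dt + (3*B_t*(B_t - 2)) dB_t.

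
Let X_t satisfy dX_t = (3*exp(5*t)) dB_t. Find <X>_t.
<X>_t = 9*exp(10*t)/10 - 9/10

For an Itô process dX_t = a(t) dt + b(t) dB_t, the quadratic variation is <X>_t = int_0^t b(s)^2 ds (the drift term does not contribute). Here b(s) = 3*exp(5*s), so
  b(s)^2 = 9*exp(10*s).
Integrating from 0 to t:
  <X>_t = int_0^t (9*exp(10*s)) ds = 9*exp(10*t)/10 - 9/10.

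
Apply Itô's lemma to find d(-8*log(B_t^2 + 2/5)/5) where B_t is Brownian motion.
d(-8*log(B_t^2 + 2/5)/5) = (8*(5*B_t^2 - 2)/(5*B_t^2 + 2)^2) dt + (-16*B_t/(5*B_t^2 + 2)) dB_t

Itô's formula for f(B_t) gives d f(B_t) = f'(B_t) dB_t + (1/2) f''(B_t) dt. Compute derivatives of f(x) = -8*log(x^2 + 2/5)/5:
  f'(x)  = -16*x/(5*x^2 + 2)
  f''(x) = 16*(5*x^2 - 2)/(5*x^2 + 2)^2
Substitute x = B_t and multiply the f'' term by 1/2:
  drift     = (1/2) * (16*(5*x^2 - 2)/(5*x^2 + 2)^2) evaluated at B_t = 8*(5*B_t^2 - 2)/(5*B_t^2 + 2)^2
  diffusion = (-16*x/(5*x^2 + 2)) evaluated at B_t = -16*B_t/(5*B_t^2 + 2)
Therefore d(-8*log(B_t^2 + 2/5)/5) = (8*(5*B_t^2 - 2)/(5*B_t^2 + 2)^2) dt + (-16*B_t/(5*B_t^2 + 2)) dB_t.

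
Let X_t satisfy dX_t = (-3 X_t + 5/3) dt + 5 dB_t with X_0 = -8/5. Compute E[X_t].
E[X_t] = 5/9 - 97*exp(-3*t)/45

Taking expectations and using E[dB_t] = 0, the mean m(t) = E[X_t] satisfies the ODE m'(t) = a m(t) + b with m(0) = x_0. With a = -3, b = 5/3, x_0 = -8/5, the solution is
  m(t) = x_0 * exp(a t) + (b/a) * (exp(a t) - 1)
       = (-8/5) * exp((-3) t) + ((5/3)/(-3)) * (exp((-3) t) - 1)
       = 5/9 - 97*exp(-3*t)/45.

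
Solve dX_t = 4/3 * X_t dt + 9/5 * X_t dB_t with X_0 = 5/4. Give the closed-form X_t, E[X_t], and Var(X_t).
X_t = 5/4 * exp((-43/150) t + (9/5) B_t); E[X_t] = 5*exp(4*t/3)/4; Var(X_t) = 25*(exp(81*t/25) - 1)*exp(8*t/3)/16

For GBM dX = mu X dt + sigma X dB with X_0 = x_0, apply Itô to Y = log X: dY = (mu - sigma^2/2) dt + sigma dB, so Y_t = log(x_0) + (mu - sigma^2/2) t + sigma B_t and hence X_t = x_0 * exp((mu - sigma^2/2) t + sigma B_t).
With mu = 4/3, sigma = 9/5, x_0 = 5/4, this gives:
  X_t = 5/4 * exp((-43/150) * t + (9/5) * B_t).
Since sigma*B_t ~ Normal(0, sigma^2 t), E[exp(sigma*B_t)] = exp(sigma^2 t / 2); so E[X_t] = x_0 * exp((mu - sigma^2/2) t) * exp(sigma^2 t / 2) = x_0 * exp(mu t) = 5*exp(4*t/3)/4.
Var(X_t) = E[X_t^2] - (E[X_t])^2 = x_0^2 * exp(2 mu t) * (exp(sigma^2 t) - 1) = 25*(exp(81*t/25) - 1)*exp(8*t/3)/16.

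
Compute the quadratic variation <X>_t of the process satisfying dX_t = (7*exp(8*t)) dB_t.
<X>_t = 49*exp(16*t)/16 - 49/16

For an Itô process dX_t = a(t) dt + b(t) dB_t, the quadratic variation is <X>_t = int_0^t b(s)^2 ds (the drift term does not contribute). Here b(s) = 7*exp(8*s), so
  b(s)^2 = 49*exp(16*s).
Integrating from 0 to t:
  <X>_t = int_0^t (49*exp(16*s)) ds = 49*exp(16*t)/16 - 49/16.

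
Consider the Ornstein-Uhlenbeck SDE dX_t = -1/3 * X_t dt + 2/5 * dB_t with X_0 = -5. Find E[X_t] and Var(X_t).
E[X_t] = -5*exp(-t/3); Var(X_t) = 6/25 - 6*exp(-2*t/3)/25

The OU SDE dX = -theta X dt + sigma dB admits the integrating factor exp(theta t): d(exp(theta t) X_t) = sigma exp(theta t) dB_t. Integrating from 0 to t:
  X_t = x_0 * exp(-theta t) + sigma * int_0^t exp(-theta (t-s)) dB_s.
The Itô integral has mean 0 and (by the Itô isometry) variance sigma^2 * int_0^t exp(-2 theta (t - s)) ds = sigma^2 * (1 - exp(-2 theta t)) / (2 theta).
With theta = 1/3, sigma = 2/5, x_0 = -5:
  E[X_t] = -5 * exp(-1/3 t) = -5*exp(-t/3)
  Var(X_t) = (2/5)^2 * (1 - exp(-2*1/3 t)) / (2 * 1/3) = 6/25 - 6*exp(-2*t/3)/25.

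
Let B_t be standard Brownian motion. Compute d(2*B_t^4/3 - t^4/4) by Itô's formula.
d(2*B_t^4/3 - t^4/4) = (4*B_t^2 - t^3) dt + (8*B_t^3/3) dB_t

Itô's formula for f(t, x): d f(t, B_t) = (f_t + (1/2) f_xx) dt + f_x dB_t. Compute partials of f(t, x) = -t^4/4 + 2*x^4/3:
  f_t(t,x)  = -t^3
  f_x(t,x)  = 8*x^3/3
  f_xx(t,x) = 8*x^2
Assemble drift = f_t + (1/2) f_xx = -t^3 + 4*x^2 and diffusion = f_x = 8*x^3/3. Substituting x = B_t:
  d(2*B_t^4/3 - t^4/4) = (4*B_t^2 - t^3) dt + (8*B_t^3/3) dB_t.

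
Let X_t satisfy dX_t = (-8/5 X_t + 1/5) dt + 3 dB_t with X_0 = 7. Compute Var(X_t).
Var(X_t) = 45/16 - 45*exp(-16*t/5)/16

The variance V(t) = Var(X_t) satisfies V'(t) = 2 a V(t) + c^2 with V(0) = 0 (drift coefficient is linear in X, diffusion is constant). With a = -8/5, c = 3, the solution is
  V(t) = (c^2 / (2 a)) * (exp(2 a t) - 1)
       = (3^2 / (2*(-8/5))) * (exp((-16/5) t) - 1)
       = 45/16 - 45*exp(-16*t/5)/16.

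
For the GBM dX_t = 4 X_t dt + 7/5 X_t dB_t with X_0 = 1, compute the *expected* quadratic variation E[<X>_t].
E[<X>_t] = 49*exp(249*t/25)/249 - 49/249

<X>_t = int_0^t ((7/5) * X_s)^2 ds. Taking expectation inside the integral: E[<X>_t] = (7/5)^2 * int_0^t E[X_s^2] ds. For GBM, E[X_s^2] = x_0^2 * exp((2 mu + sigma^2) s). Integrating:
  E[<X>_t] = (7/5)^2 * 1^2 * (exp((2*4 + (7/5)^2) t) - 1) / (2*4 + (7/5)^2)
           = (7/5)^2 * 1^2 * (exp((249/25) t) - 1) / (249/25) = 49*exp(249*t/25)/249 - 49/249.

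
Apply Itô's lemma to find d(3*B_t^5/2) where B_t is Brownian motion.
d(3*B_t^5/2) = (15*B_t^3) dt + (15*B_t^4/2) dB_t

Itô's formula for f(B_t) gives d f(B_t) = f'(B_t) dB_t + (1/2) f''(B_t) dt. Compute derivatives of f(x) = 3*x^5/2:
  f'(x)  = 15*x^4/2
  f''(x) = 30*x^3
Substitute x = B_t and multiply the f'' term by 1/2:
  drift     = (1/2) * (30*x^3) evaluated at B_t = 15*B_t^3
  diffusion = (15*x^4/2) evaluated at B_t = 15*B_t^4/2
Therefore d(3*B_t^5/2) = (15*B_t^3) dt + (15*B_t^4/2) dB_t.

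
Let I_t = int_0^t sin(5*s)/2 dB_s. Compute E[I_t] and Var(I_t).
E[I_t] = 0; Var(I_t) = t/8 - sin(10*t)/80

The Itô integral of a deterministic integrand f(s) has mean 0 because each increment f(s) * (B_{s+ds} - B_s) has mean 0. By the Itô isometry:
  Var( int_0^t f(s) dB_s ) = E[ (int_0^t f(s) dB_s)^2 ] = int_0^t f(s)^2 ds.
Here f(s) = sin(5*s)/2, so f(s)^2 = sin(5*s)^2/4. Integrate:
  int_0^t (sin(5*s)^2/4) ds = t/8 - sin(10*t)/80.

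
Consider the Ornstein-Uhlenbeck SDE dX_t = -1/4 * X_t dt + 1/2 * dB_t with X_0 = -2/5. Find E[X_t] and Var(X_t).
E[X_t] = -2*exp(-t/4)/5; Var(X_t) = 1/2 - exp(-t/2)/2

The OU SDE dX = -theta X dt + sigma dB admits the integrating factor exp(theta t): d(exp(theta t) X_t) = sigma exp(theta t) dB_t. Integrating from 0 to t:
  X_t = x_0 * exp(-theta t) + sigma * int_0^t exp(-theta (t-s)) dB_s.
The Itô integral has mean 0 and (by the Itô isometry) variance sigma^2 * int_0^t exp(-2 theta (t - s)) ds = sigma^2 * (1 - exp(-2 theta t)) / (2 theta).
With theta = 1/4, sigma = 1/2, x_0 = -2/5:
  E[X_t] = -2/5 * exp(-1/4 t) = -2*exp(-t/4)/5
  Var(X_t) = (1/2)^2 * (1 - exp(-2*1/4 t)) / (2 * 1/4) = 1/2 - exp(-t/2)/2.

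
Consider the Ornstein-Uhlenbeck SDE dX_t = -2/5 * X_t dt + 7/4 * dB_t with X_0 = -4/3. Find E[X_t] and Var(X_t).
E[X_t] = -4*exp(-2*t/5)/3; Var(X_t) = 245/64 - 245*exp(-4*t/5)/64

The OU SDE dX = -theta X dt + sigma dB admits the integrating factor exp(theta t): d(exp(theta t) X_t) = sigma exp(theta t) dB_t. Integrating from 0 to t:
  X_t = x_0 * exp(-theta t) + sigma * int_0^t exp(-theta (t-s)) dB_s.
The Itô integral has mean 0 and (by the Itô isometry) variance sigma^2 * int_0^t exp(-2 theta (t - s)) ds = sigma^2 * (1 - exp(-2 theta t)) / (2 theta).
With theta = 2/5, sigma = 7/4, x_0 = -4/3:
  E[X_t] = -4/3 * exp(-2/5 t) = -4*exp(-2*t/5)/3
  Var(X_t) = (7/4)^2 * (1 - exp(-2*2/5 t)) / (2 * 2/5) = 245/64 - 245*exp(-4*t/5)/64.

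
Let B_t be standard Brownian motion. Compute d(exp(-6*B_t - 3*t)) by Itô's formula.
d(exp(-6*B_t - 3*t)) = (15*exp(-6*B_t - 3*t)) dt + (-6*exp(-6*B_t - 3*t)) dB_t

Itô's formula for f(t, x): d f(t, B_t) = (f_t + (1/2) f_xx) dt + f_x dB_t. Compute partials of f(t, x) = exp(-3*t - 6*x):
  f_t(t,x)  = -3*exp(-3*t - 6*x)
  f_x(t,x)  = -6*exp(-3*t - 6*x)
  f_xx(t,x) = 36*exp(-3*t - 6*x)
Assemble drift = f_t + (1/2) f_xx = 15*exp(-3*t - 6*x) and diffusion = f_x = -6*exp(-3*t - 6*x). Substituting x = B_t:
  d(exp(-6*B_t - 3*t)) = (15*exp(-6*B_t - 3*t)) dt + (-6*exp(-6*B_t - 3*t)) dB_t.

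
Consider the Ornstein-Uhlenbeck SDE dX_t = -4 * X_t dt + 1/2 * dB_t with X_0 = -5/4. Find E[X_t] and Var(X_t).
E[X_t] = -5*exp(-4*t)/4; Var(X_t) = 1/32 - exp(-8*t)/32

The OU SDE dX = -theta X dt + sigma dB admits the integrating factor exp(theta t): d(exp(theta t) X_t) = sigma exp(theta t) dB_t. Integrating from 0 to t:
  X_t = x_0 * exp(-theta t) + sigma * int_0^t exp(-theta (t-s)) dB_s.
The Itô integral has mean 0 and (by the Itô isometry) variance sigma^2 * int_0^t exp(-2 theta (t - s)) ds = sigma^2 * (1 - exp(-2 theta t)) / (2 theta).
With theta = 4, sigma = 1/2, x_0 = -5/4:
  E[X_t] = -5/4 * exp(-4 t) = -5*exp(-4*t)/4
  Var(X_t) = (1/2)^2 * (1 - exp(-2*4 t)) / (2 * 4) = 1/32 - exp(-8*t)/32.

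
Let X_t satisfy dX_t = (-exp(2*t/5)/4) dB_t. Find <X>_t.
<X>_t = 5*exp(4*t/5)/64 - 5/64

For an Itô process dX_t = a(t) dt + b(t) dB_t, the quadratic variation is <X>_t = int_0^t b(s)^2 ds (the drift term does not contribute). Here b(s) = -exp(2*s/5)/4, so
  b(s)^2 = exp(4*s/5)/16.
Integrating from 0 to t:
  <X>_t = int_0^t (exp(4*s/5)/16) ds = 5*exp(4*t/5)/64 - 5/64.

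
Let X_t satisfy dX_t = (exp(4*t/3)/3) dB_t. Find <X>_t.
<X>_t = exp(8*t/3)/24 - 1/24

For an Itô process dX_t = a(t) dt + b(t) dB_t, the quadratic variation is <X>_t = int_0^t b(s)^2 ds (the drift term does not contribute). Here b(s) = exp(4*s/3)/3, so
  b(s)^2 = exp(8*s/3)/9.
Integrating from 0 to t:
  <X>_t = int_0^t (exp(8*s/3)/9) ds = exp(8*t/3)/24 - 1/24.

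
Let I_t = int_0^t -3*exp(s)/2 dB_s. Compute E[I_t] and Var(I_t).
E[I_t] = 0; Var(I_t) = 9*exp(2*t)/8 - 9/8

The Itô integral of a deterministic integrand f(s) has mean 0 because each increment f(s) * (B_{s+ds} - B_s) has mean 0. By the Itô isometry:
  Var( int_0^t f(s) dB_s ) = E[ (int_0^t f(s) dB_s)^2 ] = int_0^t f(s)^2 ds.
Here f(s) = -3*exp(s)/2, so f(s)^2 = 9*exp(2*s)/4. Integrate:
  int_0^t (9*exp(2*s)/4) ds = 9*exp(2*t)/8 - 9/8.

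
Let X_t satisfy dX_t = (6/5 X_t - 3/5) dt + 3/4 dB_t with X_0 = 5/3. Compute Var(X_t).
Var(X_t) = 15*exp(12*t/5)/64 - 15/64

The variance V(t) = Var(X_t) satisfies V'(t) = 2 a V(t) + c^2 with V(0) = 0 (drift coefficient is linear in X, diffusion is constant). With a = 6/5, c = 3/4, the solution is
  V(t) = (c^2 / (2 a)) * (exp(2 a t) - 1)
       = ((3/4)^2 / (2*(6/5))) * (exp((12/5) t) - 1)
       = 15*exp(12*t/5)/64 - 15/64.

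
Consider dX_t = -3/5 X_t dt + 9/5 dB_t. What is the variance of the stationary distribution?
lim Var(X_t) = 27/10

The OU SDE dX = -theta X dt + sigma dB admits the integrating factor exp(theta t): d(exp(theta t) X_t) = sigma exp(theta t) dB_t. Integrating from 0 to t gives X_t = x_0 * exp(-theta t) + sigma * int_0^t exp(-theta (t-s)) dB_s for any initial x_0. The Itô integral has variance (by the Itô isometry) sigma^2 * int_0^t exp(-2 theta (t - s)) ds = sigma^2 * (1 - exp(-2 theta t)) / (2 theta), independent of x_0.
With theta = 3/5, sigma = 9/5:
  Var(X_t) = (9/5)^2 * (1 - exp(-2*3/5 t)) / (2 * 3/5) = 27/10 - 27*exp(-6*t/5)/10.
As t -> infinity, exp(-2*3/5 t) -> 0, so the stationary variance is sigma^2 / (2 theta) = 27/10.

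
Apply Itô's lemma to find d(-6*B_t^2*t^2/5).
d(-6*B_t^2*t^2/5) = (6*t*(-2*B_t^2 - t)/5) dt + (-12*B_t*t^2/5) dB_t

Itô's formula for f(t, x): d f(t, B_t) = (f_t + (1/2) f_xx) dt + f_x dB_t. Compute partials of f(t, x) = -6*t^2*x^2/5:
  f_t(t,x)  = -12*t*x^2/5
  f_x(t,x)  = -12*t^2*x/5
  f_xx(t,x) = -12*t^2/5
Assemble drift = f_t + (1/2) f_xx = 6*t*(-t - 2*x^2)/5 and diffusion = f_x = -12*t^2*x/5. Substituting x = B_t:
  d(-6*B_t^2*t^2/5) = (6*t*(-2*B_t^2 - t)/5) dt + (-12*B_t*t^2/5) dB_t.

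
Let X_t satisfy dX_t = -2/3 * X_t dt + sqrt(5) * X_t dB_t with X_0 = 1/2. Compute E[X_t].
E[X_t] = exp(-2*t/3)/2

For GBM dX = mu X dt + sigma X dB with X_0 = x_0, apply Itô to Y = log X: dY = (mu - sigma^2/2) dt + sigma dB, so Y_t = log(x_0) + (mu - sigma^2/2) t + sigma B_t and hence X_t = x_0 * exp((mu - sigma^2/2) t + sigma B_t).
With mu = -2/3, sigma = sqrt(5), x_0 = 1/2, this gives:
  X_t = 1/2 * exp((-19/6) * t + (sqrt(5)) * B_t).
Since sigma*B_t ~ Normal(0, sigma^2 t), E[exp(sigma*B_t)] = exp(sigma^2 t / 2); so E[X_t] = x_0 * exp((mu - sigma^2/2) t) * exp(sigma^2 t / 2) = x_0 * exp(mu t) = exp(-2*t/3)/2.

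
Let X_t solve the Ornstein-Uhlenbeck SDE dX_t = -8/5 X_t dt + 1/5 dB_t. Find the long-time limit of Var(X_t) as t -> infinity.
lim Var(X_t) = 1/80

The OU SDE dX = -theta X dt + sigma dB admits the integrating factor exp(theta t): d(exp(theta t) X_t) = sigma exp(theta t) dB_t. Integrating from 0 to t gives X_t = x_0 * exp(-theta t) + sigma * int_0^t exp(-theta (t-s)) dB_s for any initial x_0. The Itô integral has variance (by the Itô isometry) sigma^2 * int_0^t exp(-2 theta (t - s)) ds = sigma^2 * (1 - exp(-2 theta t)) / (2 theta), independent of x_0.
With theta = 8/5, sigma = 1/5:
  Var(X_t) = (1/5)^2 * (1 - exp(-2*8/5 t)) / (2 * 8/5) = 1/80 - exp(-16*t/5)/80.
As t -> infinity, exp(-2*8/5 t) -> 0, so the stationary variance is sigma^2 / (2 theta) = 1/80.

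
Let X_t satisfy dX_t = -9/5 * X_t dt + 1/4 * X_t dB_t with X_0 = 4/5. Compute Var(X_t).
Var(X_t) = (16*exp(t/16) - 16)*exp(-18*t/5)/25

For GBM dX = mu X dt + sigma X dB with X_0 = x_0, apply Itô to Y = log X: dY = (mu - sigma^2/2) dt + sigma dB, so Y_t = log(x_0) + (mu - sigma^2/2) t + sigma B_t and hence X_t = x_0 * exp((mu - sigma^2/2) t + sigma B_t).
With mu = -9/5, sigma = 1/4, x_0 = 4/5, this gives:
  X_t = 4/5 * exp((-293/160) * t + (1/4) * B_t).
Since sigma*B_t ~ Normal(0, sigma^2 t), E[exp(sigma*B_t)] = exp(sigma^2 t / 2); so E[X_t] = x_0 * exp((mu - sigma^2/2) t) * exp(sigma^2 t / 2) = x_0 * exp(mu t) = 4*exp(-9*t/5)/5.
Var(X_t) = E[X_t^2] - (E[X_t])^2 = x_0^2 * exp(2 mu t) * (exp(sigma^2 t) - 1) = (16*exp(t/16) - 16)*exp(-18*t/5)/25.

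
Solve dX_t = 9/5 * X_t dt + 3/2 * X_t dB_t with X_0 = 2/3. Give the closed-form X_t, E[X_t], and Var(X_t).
X_t = 2/3 * exp((27/40) t + (3/2) B_t); E[X_t] = 2*exp(9*t/5)/3; Var(X_t) = 4*(exp(9*t/4) - 1)*exp(18*t/5)/9

For GBM dX = mu X dt + sigma X dB with X_0 = x_0, apply Itô to Y = log X: dY = (mu - sigma^2/2) dt + sigma dB, so Y_t = log(x_0) + (mu - sigma^2/2) t + sigma B_t and hence X_t = x_0 * exp((mu - sigma^2/2) t + sigma B_t).
With mu = 9/5, sigma = 3/2, x_0 = 2/3, this gives:
  X_t = 2/3 * exp((27/40) * t + (3/2) * B_t).
Since sigma*B_t ~ Normal(0, sigma^2 t), E[exp(sigma*B_t)] = exp(sigma^2 t / 2); so E[X_t] = x_0 * exp((mu - sigma^2/2) t) * exp(sigma^2 t / 2) = x_0 * exp(mu t) = 2*exp(9*t/5)/3.
Var(X_t) = E[X_t^2] - (E[X_t])^2 = x_0^2 * exp(2 mu t) * (exp(sigma^2 t) - 1) = 4*(exp(9*t/4) - 1)*exp(18*t/5)/9.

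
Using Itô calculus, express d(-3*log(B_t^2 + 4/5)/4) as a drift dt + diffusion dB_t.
d(-3*log(B_t^2 + 4/5)/4) = (15*(5*B_t^2 - 4)/(4*(5*B_t^2 + 4)^2)) dt + (-15*B_t/(10*B_t^2 + 8)) dB_t

Itô's formula for f(B_t) gives d f(B_t) = f'(B_t) dB_t + (1/2) f''(B_t) dt. Compute derivatives of f(x) = -3*log(x^2 + 4/5)/4:
  f'(x)  = -15*x/(10*x^2 + 8)
  f''(x) = 15*(5*x^2 - 4)/(2*(5*x^2 + 4)^2)
Substitute x = B_t and multiply the f'' term by 1/2:
  drift     = (1/2) * (15*(5*x^2 - 4)/(2*(5*x^2 + 4)^2)) evaluated at B_t = 15*(5*B_t^2 - 4)/(4*(5*B_t^2 + 4)^2)
  diffusion = (-15*x/(10*x^2 + 8)) evaluated at B_t = -15*B_t/(10*B_t^2 + 8)
Therefore d(-3*log(B_t^2 + 4/5)/4) = (15*(5*B_t^2 - 4)/(4*(5*B_t^2 + 4)^2)) dt + (-15*B_t/(10*B_t^2 + 8)) dB_t.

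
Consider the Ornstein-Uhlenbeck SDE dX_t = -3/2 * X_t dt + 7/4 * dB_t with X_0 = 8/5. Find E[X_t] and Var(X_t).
E[X_t] = 8*exp(-3*t/2)/5; Var(X_t) = 49/48 - 49*exp(-3*t)/48

The OU SDE dX = -theta X dt + sigma dB admits the integrating factor exp(theta t): d(exp(theta t) X_t) = sigma exp(theta t) dB_t. Integrating from 0 to t:
  X_t = x_0 * exp(-theta t) + sigma * int_0^t exp(-theta (t-s)) dB_s.
The Itô integral has mean 0 and (by the Itô isometry) variance sigma^2 * int_0^t exp(-2 theta (t - s)) ds = sigma^2 * (1 - exp(-2 theta t)) / (2 theta).
With theta = 3/2, sigma = 7/4, x_0 = 8/5:
  E[X_t] = 8/5 * exp(-3/2 t) = 8*exp(-3*t/2)/5
  Var(X_t) = (7/4)^2 * (1 - exp(-2*3/2 t)) / (2 * 3/2) = 49/48 - 49*exp(-3*t)/48.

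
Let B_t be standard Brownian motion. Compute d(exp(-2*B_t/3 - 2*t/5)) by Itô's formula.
d(exp(-2*B_t/3 - 2*t/5)) = (-8*exp(-2*B_t/3 - 2*t/5)/45) dt + (-2*exp(-2*B_t/3 - 2*t/5)/3) dB_t

Itô's formula for f(t, x): d f(t, B_t) = (f_t + (1/2) f_xx) dt + f_x dB_t. Compute partials of f(t, x) = exp(-2*t/5 - 2*x/3):
  f_t(t,x)  = -2*exp(-2*t/5 - 2*x/3)/5
  f_x(t,x)  = -2*exp(-2*t/5 - 2*x/3)/3
  f_xx(t,x) = 4*exp(-2*t/5 - 2*x/3)/9
Assemble drift = f_t + (1/2) f_xx = -8*exp(-2*t/5 - 2*x/3)/45 and diffusion = f_x = -2*exp(-2*t/5 - 2*x/3)/3. Substituting x = B_t:
  d(exp(-2*B_t/3 - 2*t/5)) = (-8*exp(-2*B_t/3 - 2*t/5)/45) dt + (-2*exp(-2*B_t/3 - 2*t/5)/3) dB_t.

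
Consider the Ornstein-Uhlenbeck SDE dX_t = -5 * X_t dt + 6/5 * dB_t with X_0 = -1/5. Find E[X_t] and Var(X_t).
E[X_t] = -exp(-5*t)/5; Var(X_t) = 18/125 - 18*exp(-10*t)/125

The OU SDE dX = -theta X dt + sigma dB admits the integrating factor exp(theta t): d(exp(theta t) X_t) = sigma exp(theta t) dB_t. Integrating from 0 to t:
  X_t = x_0 * exp(-theta t) + sigma * int_0^t exp(-theta (t-s)) dB_s.
The Itô integral has mean 0 and (by the Itô isometry) variance sigma^2 * int_0^t exp(-2 theta (t - s)) ds = sigma^2 * (1 - exp(-2 theta t)) / (2 theta).
With theta = 5, sigma = 6/5, x_0 = -1/5:
  E[X_t] = -1/5 * exp(-5 t) = -exp(-5*t)/5
  Var(X_t) = (6/5)^2 * (1 - exp(-2*5 t)) / (2 * 5) = 18/125 - 18*exp(-10*t)/125.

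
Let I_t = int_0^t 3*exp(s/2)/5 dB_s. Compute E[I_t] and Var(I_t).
E[I_t] = 0; Var(I_t) = 9*exp(t)/25 - 9/25

The Itô integral of a deterministic integrand f(s) has mean 0 because each increment f(s) * (B_{s+ds} - B_s) has mean 0. By the Itô isometry:
  Var( int_0^t f(s) dB_s ) = E[ (int_0^t f(s) dB_s)^2 ] = int_0^t f(s)^2 ds.
Here f(s) = 3*exp(s/2)/5, so f(s)^2 = 9*exp(s)/25. Integrate:
  int_0^t (9*exp(s)/25) ds = 9*exp(t)/25 - 9/25.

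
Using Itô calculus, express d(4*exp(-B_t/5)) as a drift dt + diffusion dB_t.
d(4*exp(-B_t/5)) = (2*exp(-B_t/5)/25) dt + (-4*exp(-B_t/5)/5) dB_t

Itô's formula for f(B_t) gives d f(B_t) = f'(B_t) dB_t + (1/2) f''(B_t) dt. Compute derivatives of f(x) = 4*exp(-x/5):
  f'(x)  = -4*exp(-x/5)/5
  f''(x) = 4*exp(-x/5)/25
Substitute x = B_t and multiply the f'' term by 1/2:
  drift     = (1/2) * (4*exp(-x/5)/25) evaluated at B_t = 2*exp(-B_t/5)/25
  diffusion = (-4*exp(-x/5)/5) evaluated at B_t = -4*exp(-B_t/5)/5
Therefore d(4*exp(-B_t/5)) = (2*exp(-B_t/5)/25) dt + (-4*exp(-B_t/5)/5) dB_t.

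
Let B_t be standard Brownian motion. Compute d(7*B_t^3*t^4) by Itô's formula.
d(7*B_t^3*t^4) = (7*B_t*t^3*(4*B_t^2 + 3*t)) dt + (21*B_t^2*t^4) dB_t

Itô's formula for f(t, x): d f(t, B_t) = (f_t + (1/2) f_xx) dt + f_x dB_t. Compute partials of f(t, x) = 7*t^4*x^3:
  f_t(t,x)  = 28*t^3*x^3
  f_x(t,x)  = 21*t^4*x^2
  f_xx(t,x) = 42*t^4*x
Assemble drift = f_t + (1/2) f_xx = 7*t^3*x*(3*t + 4*x^2) and diffusion = f_x = 21*t^4*x^2. Substituting x = B_t:
  d(7*B_t^3*t^4) = (7*B_t*t^3*(4*B_t^2 + 3*t)) dt + (21*B_t^2*t^4) dB_t.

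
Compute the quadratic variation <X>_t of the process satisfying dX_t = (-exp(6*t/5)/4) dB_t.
<X>_t = 5*exp(12*t/5)/192 - 5/192

For an Itô process dX_t = a(t) dt + b(t) dB_t, the quadratic variation is <X>_t = int_0^t b(s)^2 ds (the drift term does not contribute). Here b(s) = -exp(6*s/5)/4, so
  b(s)^2 = exp(12*s/5)/16.
Integrating from 0 to t:
  <X>_t = int_0^t (exp(12*s/5)/16) ds = 5*exp(12*t/5)/192 - 5/192.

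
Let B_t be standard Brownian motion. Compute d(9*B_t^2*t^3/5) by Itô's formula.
d(9*B_t^2*t^3/5) = (9*t^2*(3*B_t^2 + t)/5) dt + (18*B_t*t^3/5) dB_t

Itô's formula for f(t, x): d f(t, B_t) = (f_t + (1/2) f_xx) dt + f_x dB_t. Compute partials of f(t, x) = 9*t^3*x^2/5:
  f_t(t,x)  = 27*t^2*x^2/5
  f_x(t,x)  = 18*t^3*x/5
  f_xx(t,x) = 18*t^3/5
Assemble drift = f_t + (1/2) f_xx = 9*t^2*(t + 3*x^2)/5 and diffusion = f_x = 18*t^3*x/5. Substituting x = B_t:
  d(9*B_t^2*t^3/5) = (9*t^2*(3*B_t^2 + t)/5) dt + (18*B_t*t^3/5) dB_t.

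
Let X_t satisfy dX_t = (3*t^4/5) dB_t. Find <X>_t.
<X>_t = t^9/25

For an Itô process dX_t = a(t) dt + b(t) dB_t, the quadratic variation is <X>_t = int_0^t b(s)^2 ds (the drift term does not contribute). Here b(s) = 3*s^4/5, so
  b(s)^2 = 9*s^8/25.
Integrating from 0 to t:
  <X>_t = int_0^t (9*s^8/25) ds = t^9/25.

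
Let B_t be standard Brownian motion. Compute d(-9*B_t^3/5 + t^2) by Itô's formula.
d(-9*B_t^3/5 + t^2) = (-27*B_t/5 + 2*t) dt + (-27*B_t^2/5) dB_t

Itô's formula for f(t, x): d f(t, B_t) = (f_t + (1/2) f_xx) dt + f_x dB_t. Compute partials of f(t, x) = t^2 - 9*x^3/5:
  f_t(t,x)  = 2*t
  f_x(t,x)  = -27*x^2/5
  f_xx(t,x) = -54*x/5
Assemble drift = f_t + (1/2) f_xx = 2*t - 27*x/5 and diffusion = f_x = -27*x^2/5. Substituting x = B_t:
  d(-9*B_t^3/5 + t^2) = (-27*B_t/5 + 2*t) dt + (-27*B_t^2/5) dB_t.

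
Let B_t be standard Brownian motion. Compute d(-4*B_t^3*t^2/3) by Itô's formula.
d(-4*B_t^3*t^2/3) = (4*B_t*t*(-2*B_t^2 - 3*t)/3) dt + (-4*B_t^2*t^2) dB_t

Itô's formula for f(t, x): d f(t, B_t) = (f_t + (1/2) f_xx) dt + f_x dB_t. Compute partials of f(t, x) = -4*t^2*x^3/3:
  f_t(t,x)  = -8*t*x^3/3
  f_x(t,x)  = -4*t^2*x^2
  f_xx(t,x) = -8*t^2*x
Assemble drift = f_t + (1/2) f_xx = 4*t*x*(-3*t - 2*x^2)/3 and diffusion = f_x = -4*t^2*x^2. Substituting x = B_t:
  d(-4*B_t^3*t^2/3) = (4*B_t*t*(-2*B_t^2 - 3*t)/3) dt + (-4*B_t^2*t^2) dB_t.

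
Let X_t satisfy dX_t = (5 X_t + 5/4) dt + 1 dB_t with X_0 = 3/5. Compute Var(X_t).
Var(X_t) = exp(10*t)/10 - 1/10

The variance V(t) = Var(X_t) satisfies V'(t) = 2 a V(t) + c^2 with V(0) = 0 (drift coefficient is linear in X, diffusion is constant). With a = 5, c = 1, the solution is
  V(t) = (c^2 / (2 a)) * (exp(2 a t) - 1)
       = (1^2 / (2*5)) * (exp(10 t) - 1)
       = exp(10*t)/10 - 1/10.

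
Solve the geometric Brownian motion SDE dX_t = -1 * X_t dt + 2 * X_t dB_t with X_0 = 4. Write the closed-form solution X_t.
X_t = 4 * exp((-3) * t + (2) * B_t)

For GBM dX = mu X dt + sigma X dB with X_0 = x_0, apply Itô to Y = log X: dY = (mu - sigma^2/2) dt + sigma dB, so Y_t = log(x_0) + (mu - sigma^2/2) t + sigma B_t and hence X_t = x_0 * exp((mu - sigma^2/2) t + sigma B_t).
With mu = -1, sigma = 2, x_0 = 4, this gives:
  X_t = 4 * exp((-3) * t + (2) * B_t).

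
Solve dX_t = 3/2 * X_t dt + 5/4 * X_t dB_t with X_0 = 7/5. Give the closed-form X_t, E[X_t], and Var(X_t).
X_t = 7/5 * exp((23/32) t + (5/4) B_t); E[X_t] = 7*exp(3*t/2)/5; Var(X_t) = 49*(exp(25*t/16) - 1)*exp(3*t)/25

For GBM dX = mu X dt + sigma X dB with X_0 = x_0, apply Itô to Y = log X: dY = (mu - sigma^2/2) dt + sigma dB, so Y_t = log(x_0) + (mu - sigma^2/2) t + sigma B_t and hence X_t = x_0 * exp((mu - sigma^2/2) t + sigma B_t).
With mu = 3/2, sigma = 5/4, x_0 = 7/5, this gives:
  X_t = 7/5 * exp((23/32) * t + (5/4) * B_t).
Since sigma*B_t ~ Normal(0, sigma^2 t), E[exp(sigma*B_t)] = exp(sigma^2 t / 2); so E[X_t] = x_0 * exp((mu - sigma^2/2) t) * exp(sigma^2 t / 2) = x_0 * exp(mu t) = 7*exp(3*t/2)/5.
Var(X_t) = E[X_t^2] - (E[X_t])^2 = x_0^2 * exp(2 mu t) * (exp(sigma^2 t) - 1) = 49*(exp(25*t/16) - 1)*exp(3*t)/25.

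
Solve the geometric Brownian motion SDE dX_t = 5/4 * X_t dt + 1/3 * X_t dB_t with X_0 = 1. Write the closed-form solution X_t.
X_t = 1 * exp((43/36) * t + (1/3) * B_t)

For GBM dX = mu X dt + sigma X dB with X_0 = x_0, apply Itô to Y = log X: dY = (mu - sigma^2/2) dt + sigma dB, so Y_t = log(x_0) + (mu - sigma^2/2) t + sigma B_t and hence X_t = x_0 * exp((mu - sigma^2/2) t + sigma B_t).
With mu = 5/4, sigma = 1/3, x_0 = 1, this gives:
  X_t = 1 * exp((43/36) * t + (1/3) * B_t).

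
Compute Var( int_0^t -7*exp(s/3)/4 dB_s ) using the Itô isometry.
Var = 147*exp(2*t/3)/32 - 147/32

The Itô integral of a deterministic integrand f(s) has mean 0 because each increment f(s) * (B_{s+ds} - B_s) has mean 0. By the Itô isometry:
  Var( int_0^t f(s) dB_s ) = E[ (int_0^t f(s) dB_s)^2 ] = int_0^t f(s)^2 ds.
Here f(s) = -7*exp(s/3)/4, so f(s)^2 = 49*exp(2*s/3)/16. Integrate:
  int_0^t (49*exp(2*s/3)/16) ds = 147*exp(2*t/3)/32 - 147/32.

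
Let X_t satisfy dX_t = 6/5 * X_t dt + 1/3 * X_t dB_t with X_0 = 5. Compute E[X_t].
E[X_t] = 5*exp(6*t/5)

For GBM dX = mu X dt + sigma X dB with X_0 = x_0, apply Itô to Y = log X: dY = (mu - sigma^2/2) dt + sigma dB, so Y_t = log(x_0) + (mu - sigma^2/2) t + sigma B_t and hence X_t = x_0 * exp((mu - sigma^2/2) t + sigma B_t).
With mu = 6/5, sigma = 1/3, x_0 = 5, this gives:
  X_t = 5 * exp((103/90) * t + (1/3) * B_t).
Since sigma*B_t ~ Normal(0, sigma^2 t), E[exp(sigma*B_t)] = exp(sigma^2 t / 2); so E[X_t] = x_0 * exp((mu - sigma^2/2) t) * exp(sigma^2 t / 2) = x_0 * exp(mu t) = 5*exp(6*t/5).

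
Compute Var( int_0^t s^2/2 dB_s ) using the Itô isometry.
Var = t^5/20

The Itô integral of a deterministic integrand f(s) has mean 0 because each increment f(s) * (B_{s+ds} - B_s) has mean 0. By the Itô isometry:
  Var( int_0^t f(s) dB_s ) = E[ (int_0^t f(s) dB_s)^2 ] = int_0^t f(s)^2 ds.
Here f(s) = s^2/2, so f(s)^2 = s^4/4. Integrate:
  int_0^t (s^4/4) ds = t^5/20.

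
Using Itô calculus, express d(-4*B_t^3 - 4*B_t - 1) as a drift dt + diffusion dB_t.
d(-4*B_t^3 - 4*B_t - 1) = (-12*B_t) dt + (-12*B_t^2 - 4) dB_t

Itô's formula for f(B_t) gives d f(B_t) = f'(B_t) dB_t + (1/2) f''(B_t) dt. Compute derivatives of f(x) = -4*x^3 - 4*x - 1:
  f'(x)  = -12*x^2 - 4
  f''(x) = -24*x
Substitute x = B_t and multiply the f'' term by 1/2:
  drift     = (1/2) * (-24*x) evaluated at B_t = -12*B_t
  diffusion = (-12*x^2 - 4) evaluated at B_t = -12*B_t^2 - 4
Therefore d(-4*B_t^3 - 4*B_t - 1) = (-12*B_t) dt + (-12*B_t^2 - 4) dB_t.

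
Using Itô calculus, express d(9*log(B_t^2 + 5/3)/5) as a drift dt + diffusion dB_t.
d(9*log(B_t^2 + 5/3)/5) = (27*(5 - 3*B_t^2)/(5*(3*B_t^2 + 5)^2)) dt + (54*B_t/(5*(3*B_t^2 + 5))) dB_t

Itô's formula for f(B_t) gives d f(B_t) = f'(B_t) dB_t + (1/2) f''(B_t) dt. Compute derivatives of f(x) = 9*log(x^2 + 5/3)/5:
  f'(x)  = 54*x/(5*(3*x^2 + 5))
  f''(x) = 54*(5 - 3*x^2)/(5*(3*x^2 + 5)^2)
Substitute x = B_t and multiply the f'' term by 1/2:
  drift     = (1/2) * (54*(5 - 3*x^2)/(5*(3*x^2 + 5)^2)) evaluated at B_t = 27*(5 - 3*B_t^2)/(5*(3*B_t^2 + 5)^2)
  diffusion = (54*x/(5*(3*x^2 + 5))) evaluated at B_t = 54*B_t/(5*(3*B_t^2 + 5))
Therefore d(9*log(B_t^2 + 5/3)/5) = (27*(5 - 3*B_t^2)/(5*(3*B_t^2 + 5)^2)) dt + (54*B_t/(5*(3*B_t^2 + 5))) dB_t.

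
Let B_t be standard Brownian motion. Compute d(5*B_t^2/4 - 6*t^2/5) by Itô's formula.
d(5*B_t^2/4 - 6*t^2/5) = (5/4 - 12*t/5) dt + (5*B_t/2) dB_t

Itô's formula for f(t, x): d f(t, B_t) = (f_t + (1/2) f_xx) dt + f_x dB_t. Compute partials of f(t, x) = -6*t^2/5 + 5*x^2/4:
  f_t(t,x)  = -12*t/5
  f_x(t,x)  = 5*x/2
  f_xx(t,x) = 5/2
Assemble drift = f_t + (1/2) f_xx = 5/4 - 12*t/5 and diffusion = f_x = 5*x/2. Substituting x = B_t:
  d(5*B_t^2/4 - 6*t^2/5) = (5/4 - 12*t/5) dt + (5*B_t/2) dB_t.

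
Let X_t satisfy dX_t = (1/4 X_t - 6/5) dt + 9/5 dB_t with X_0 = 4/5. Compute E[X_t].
E[X_t] = 24/5 - 4*exp(t/4)

Taking expectations and using E[dB_t] = 0, the mean m(t) = E[X_t] satisfies the ODE m'(t) = a m(t) + b with m(0) = x_0. With a = 1/4, b = -6/5, x_0 = 4/5, the solution is
  m(t) = x_0 * exp(a t) + (b/a) * (exp(a t) - 1)
       = (4/5) * exp((1/4) t) + ((-6/5)/(1/4)) * (exp((1/4) t) - 1)
       = 24/5 - 4*exp(t/4).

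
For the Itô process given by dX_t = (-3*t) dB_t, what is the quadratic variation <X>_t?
<X>_t = 3*t^3

For an Itô process dX_t = a(t) dt + b(t) dB_t, the quadratic variation is <X>_t = int_0^t b(s)^2 ds (the drift term does not contribute). Here b(s) = -3*s, so
  b(s)^2 = 9*s^2.
Integrating from 0 to t:
  <X>_t = int_0^t (9*s^2) ds = 3*t^3.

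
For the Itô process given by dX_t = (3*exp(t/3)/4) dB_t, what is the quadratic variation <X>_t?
<X>_t = 27*exp(2*t/3)/32 - 27/32

For an Itô process dX_t = a(t) dt + b(t) dB_t, the quadratic variation is <X>_t = int_0^t b(s)^2 ds (the drift term does not contribute). Here b(s) = 3*exp(s/3)/4, so
  b(s)^2 = 9*exp(2*s/3)/16.
Integrating from 0 to t:
  <X>_t = int_0^t (9*exp(2*s/3)/16) ds = 27*exp(2*t/3)/32 - 27/32.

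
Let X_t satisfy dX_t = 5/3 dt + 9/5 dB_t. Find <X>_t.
<X>_t = 81*t/25

For an Itô process dX_t = a(t) dt + b(t) dB_t, the quadratic variation is <X>_t = int_0^t b(s)^2 ds (the drift term does not contribute). Here b(s) = 9/5, so
  b(s)^2 = 81/25.
Integrating from 0 to t:
  <X>_t = int_0^t (81/25) ds = 81*t/25.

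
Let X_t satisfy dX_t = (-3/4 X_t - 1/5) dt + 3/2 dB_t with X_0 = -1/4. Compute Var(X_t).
Var(X_t) = 3/2 - 3*exp(-3*t/2)/2

The variance V(t) = Var(X_t) satisfies V'(t) = 2 a V(t) + c^2 with V(0) = 0 (drift coefficient is linear in X, diffusion is constant). With a = -3/4, c = 3/2, the solution is
  V(t) = (c^2 / (2 a)) * (exp(2 a t) - 1)
       = ((3/2)^2 / (2*(-3/4))) * (exp((-3/2) t) - 1)
       = 3/2 - 3*exp(-3*t/2)/2.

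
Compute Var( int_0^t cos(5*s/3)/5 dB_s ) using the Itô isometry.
Var = t/50 + 3*sin(10*t/3)/500

The Itô integral of a deterministic integrand f(s) has mean 0 because each increment f(s) * (B_{s+ds} - B_s) has mean 0. By the Itô isometry:
  Var( int_0^t f(s) dB_s ) = E[ (int_0^t f(s) dB_s)^2 ] = int_0^t f(s)^2 ds.
Here f(s) = cos(5*s/3)/5, so f(s)^2 = cos(5*s/3)^2/25. Integrate:
  int_0^t (cos(5*s/3)^2/25) ds = t/50 + 3*sin(10*t/3)/500.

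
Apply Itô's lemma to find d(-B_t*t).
d(-B_t*t) = (-B_t) dt + (-t) dB_t

Itô's formula for f(t, x): d f(t, B_t) = (f_t + (1/2) f_xx) dt + f_x dB_t. Compute partials of f(t, x) = -t*x:
  f_t(t,x)  = -x
  f_x(t,x)  = -t
  f_xx(t,x) = 0
Assemble drift = f_t + (1/2) f_xx = -x and diffusion = f_x = -t. Substituting x = B_t:
  d(-B_t*t) = (-B_t) dt + (-t) dB_t.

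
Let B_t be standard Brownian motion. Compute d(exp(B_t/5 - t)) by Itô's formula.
d(exp(B_t/5 - t)) = (-49*exp(B_t/5 - t)/50) dt + (exp(B_t/5 - t)/5) dB_t

Itô's formula for f(t, x): d f(t, B_t) = (f_t + (1/2) f_xx) dt + f_x dB_t. Compute partials of f(t, x) = exp(-t + x/5):
  f_t(t,x)  = -exp(-t + x/5)
  f_x(t,x)  = exp(-t + x/5)/5
  f_xx(t,x) = exp(-t + x/5)/25
Assemble drift = f_t + (1/2) f_xx = -49*exp(-t + x/5)/50 and diffusion = f_x = exp(-t + x/5)/5. Substituting x = B_t:
  d(exp(B_t/5 - t)) = (-49*exp(B_t/5 - t)/50) dt + (exp(B_t/5 - t)/5) dB_t.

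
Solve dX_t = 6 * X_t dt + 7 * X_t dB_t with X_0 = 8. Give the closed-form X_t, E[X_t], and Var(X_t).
X_t = 8 * exp((-37/2) t + (7) B_t); E[X_t] = 8*exp(6*t); Var(X_t) = 64*(exp(49*t) - 1)*exp(12*t)

For GBM dX = mu X dt + sigma X dB with X_0 = x_0, apply Itô to Y = log X: dY = (mu - sigma^2/2) dt + sigma dB, so Y_t = log(x_0) + (mu - sigma^2/2) t + sigma B_t and hence X_t = x_0 * exp((mu - sigma^2/2) t + sigma B_t).
With mu = 6, sigma = 7, x_0 = 8, this gives:
  X_t = 8 * exp((-37/2) * t + (7) * B_t).
Since sigma*B_t ~ Normal(0, sigma^2 t), E[exp(sigma*B_t)] = exp(sigma^2 t / 2); so E[X_t] = x_0 * exp((mu - sigma^2/2) t) * exp(sigma^2 t / 2) = x_0 * exp(mu t) = 8*exp(6*t).
Var(X_t) = E[X_t^2] - (E[X_t])^2 = x_0^2 * exp(2 mu t) * (exp(sigma^2 t) - 1) = 64*(exp(49*t) - 1)*exp(12*t).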